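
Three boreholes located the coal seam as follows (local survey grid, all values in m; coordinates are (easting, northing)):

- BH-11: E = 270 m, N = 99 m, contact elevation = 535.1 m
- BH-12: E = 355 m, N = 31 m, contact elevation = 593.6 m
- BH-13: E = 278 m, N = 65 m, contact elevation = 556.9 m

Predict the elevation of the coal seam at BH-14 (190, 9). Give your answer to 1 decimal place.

Two edge vectors: BH-11→BH-12 = (85, -68, 58.5), BH-11→BH-13 = (8, -34, 21.8).
Normal n = (BH-11→BH-12) × (BH-11→BH-13) = (506.6, -1385, -2346).
So ∂z/∂E = −n_x/n_z = 0.21594 and ∂z/∂N = −n_y/n_z = −0.59037.
Intercept c from BH-11: 535.1 − 58.30 + 58.45 = 535.24.
At (190, 9): z = 41.0 − 5.3 + 535.24 = 571.0 m.

571.0 m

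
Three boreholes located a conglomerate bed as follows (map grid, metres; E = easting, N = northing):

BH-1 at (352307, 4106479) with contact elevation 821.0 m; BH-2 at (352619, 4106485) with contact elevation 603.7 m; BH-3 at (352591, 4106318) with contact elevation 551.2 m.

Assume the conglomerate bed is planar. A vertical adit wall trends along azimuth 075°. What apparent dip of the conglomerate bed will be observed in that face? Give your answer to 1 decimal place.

29.6°

Two edge vectors: BH-1→BH-2 = (312, 6, -217.3), BH-1→BH-3 = (284, -161, -269.8).
Normal n = (BH-1→BH-2) × (BH-1→BH-3) = (-36604.1, 22464.4, -51936).
So ∂z/∂E = −n_x/n_z = −0.70479 and ∂z/∂N = −n_y/n_z = 0.43254.
Unit vector along 075° is (sin 75°, cos 75°) = (0.9659, 0.2588).
Slope in that direction = a·(0.9659) + b·(0.2588) = −0.56883.
Apparent dip = arctan|0.56883| = 29.6° (true dip is 39.6°, so apparent ≤ true as expected).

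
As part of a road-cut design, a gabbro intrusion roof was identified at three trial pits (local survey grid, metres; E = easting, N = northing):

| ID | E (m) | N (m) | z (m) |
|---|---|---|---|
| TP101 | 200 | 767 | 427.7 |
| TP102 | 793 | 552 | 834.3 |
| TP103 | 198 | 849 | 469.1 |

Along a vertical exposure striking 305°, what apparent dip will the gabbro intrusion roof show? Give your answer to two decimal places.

22.59°

Let the plane be z = a·E + b·N + c.
TP102−TP101: 593a − 215b = 406.6;  TP103−TP101: −2a + 82b = 41.4.
Solving gives a = 0.87647, b = 0.52626.
Unit vector along 305° is (sin 305°, cos 305°) = (-0.8192, 0.5736).
Slope in that direction = a·(-0.8192) + b·(0.5736) = −0.41611.
Apparent dip = arctan|0.41611| = 22.59° (true dip is 45.6°, so apparent ≤ true as expected).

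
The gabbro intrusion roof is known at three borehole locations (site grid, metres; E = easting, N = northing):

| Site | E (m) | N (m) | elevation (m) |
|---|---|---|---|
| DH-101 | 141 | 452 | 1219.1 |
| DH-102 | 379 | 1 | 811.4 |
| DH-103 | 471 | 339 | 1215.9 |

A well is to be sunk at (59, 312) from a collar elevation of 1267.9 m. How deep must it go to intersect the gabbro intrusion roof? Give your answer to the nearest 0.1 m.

232.4 m

Let the plane be z = a·E + b·N + c.
DH-102−DH-101: 238a − 451b = −407.7;  DH-103−DH-101: 330a − 113b = −3.2.
Solving gives a = 0.36599, b = 1.09713.
Then c = 1219.1 − a·141 − b·452 = 671.59.
At (59, 312): z_contact = 21.59 + 342.30 + 671.59 = 1035.49 m.
Depth below ground = 1267.9 − 1035.49 = 232.4 m.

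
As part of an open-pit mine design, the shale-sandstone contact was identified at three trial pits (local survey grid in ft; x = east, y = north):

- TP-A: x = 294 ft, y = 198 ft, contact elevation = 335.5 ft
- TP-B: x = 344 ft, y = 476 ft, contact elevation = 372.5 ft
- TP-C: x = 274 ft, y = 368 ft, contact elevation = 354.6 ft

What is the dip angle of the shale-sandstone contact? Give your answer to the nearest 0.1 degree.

Two edge vectors: TP-A→TP-B = (50, 278, 37), TP-A→TP-C = (-20, 170, 19.1).
Normal n = (TP-A→TP-B) × (TP-A→TP-C) = (-980.2, -1695, 14060).
So ∂z/∂x = −n_x/n_z = 0.06972 and ∂z/∂y = −n_y/n_z = 0.12055.
Gradient magnitude |∇z| = √(a² + b²) = √(0.00486 + 0.01453) = 0.13926.
True dip = arctan(0.13926) = 7.9°, dipping toward SSW (azimuth ≈ 210°).

7.9°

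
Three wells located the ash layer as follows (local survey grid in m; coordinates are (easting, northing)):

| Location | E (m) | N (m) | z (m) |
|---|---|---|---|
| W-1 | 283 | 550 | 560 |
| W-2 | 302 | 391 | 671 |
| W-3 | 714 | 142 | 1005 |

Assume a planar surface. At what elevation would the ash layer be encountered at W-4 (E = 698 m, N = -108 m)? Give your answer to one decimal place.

1160.3 m

Let the plane be z = a·E + b·N + c.
W-2−W-1: 19a − 159b = 111;  W-3−W-1: 431a − 408b = 445.
Solving gives a = 0.41902, b = −0.64804.
Then c = 560 − a·283 − b·550 = 797.84.
At (698, -108): z = 292.5 + 70.0 + 797.84 = 1160.3 m.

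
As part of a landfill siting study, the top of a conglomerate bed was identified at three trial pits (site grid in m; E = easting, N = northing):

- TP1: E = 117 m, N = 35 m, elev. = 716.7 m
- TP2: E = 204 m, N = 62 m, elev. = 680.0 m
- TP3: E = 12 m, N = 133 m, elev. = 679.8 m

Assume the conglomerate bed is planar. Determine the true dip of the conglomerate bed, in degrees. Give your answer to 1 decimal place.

Let the plane be z = a·E + b·N + c.
TP2−TP1: 87a + 27b = −36.7;  TP3−TP1: −105a + 98b = −36.9.
Solving gives a = −0.22888, b = −0.62176.
Gradient magnitude |∇z| = √(a² + b²) = √(0.05239 + 0.38658) = 0.66255.
True dip = arctan(0.66255) = 33.5°, dipping toward NNE (azimuth ≈ 020°).

33.5°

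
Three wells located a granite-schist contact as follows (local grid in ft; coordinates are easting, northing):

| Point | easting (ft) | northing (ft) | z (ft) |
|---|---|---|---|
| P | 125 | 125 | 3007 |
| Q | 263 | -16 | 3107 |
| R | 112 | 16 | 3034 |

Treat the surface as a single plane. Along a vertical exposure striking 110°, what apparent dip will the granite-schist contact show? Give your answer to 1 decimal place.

26.4°

Two edge vectors: P→Q = (138, -141, 100), P→R = (-13, -109, 27).
Normal n = (P→Q) × (P→R) = (7093, -5026, -16875).
So ∂z/∂easting = −n_x/n_z = 0.42033 and ∂z/∂northing = −n_y/n_z = −0.29784.
Unit vector along 110° is (sin 110°, cos 110°) = (0.9397, -0.3420).
Slope in that direction = a·(0.9397) + b·(-0.3420) = 0.49684.
Apparent dip = arctan|0.49684| = 26.4° (true dip is 27.3°, so apparent ≤ true as expected).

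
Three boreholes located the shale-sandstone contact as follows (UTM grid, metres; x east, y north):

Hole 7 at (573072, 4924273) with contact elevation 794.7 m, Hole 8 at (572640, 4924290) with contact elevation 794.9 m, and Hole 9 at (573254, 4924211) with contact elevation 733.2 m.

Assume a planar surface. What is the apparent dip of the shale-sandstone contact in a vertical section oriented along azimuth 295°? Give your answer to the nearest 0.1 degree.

23.5°

Two edge vectors: Hole 7→Hole 8 = (-432, 17, 0.2), Hole 7→Hole 9 = (182, -62, -61.5).
Normal n = (Hole 7→Hole 8) × (Hole 7→Hole 9) = (-1033.1, -26531.6, 23690).
So ∂z/∂x = −n_x/n_z = 0.04361 and ∂z/∂y = −n_y/n_z = 1.11995.
Unit vector along 295° is (sin 295°, cos 295°) = (-0.9063, 0.4226).
Slope in that direction = a·(-0.9063) + b·(0.4226) = 0.43379.
Apparent dip = arctan|0.43379| = 23.5° (true dip is 48.3°, so apparent ≤ true as expected).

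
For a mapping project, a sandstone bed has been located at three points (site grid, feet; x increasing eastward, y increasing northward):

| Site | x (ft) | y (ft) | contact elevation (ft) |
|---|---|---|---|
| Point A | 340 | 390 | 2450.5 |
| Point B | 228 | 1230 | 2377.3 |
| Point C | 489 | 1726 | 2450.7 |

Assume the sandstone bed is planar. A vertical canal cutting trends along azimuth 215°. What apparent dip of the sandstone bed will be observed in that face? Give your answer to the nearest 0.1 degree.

Two edge vectors: Point A→Point B = (-112, 840, -73.2), Point A→Point C = (149, 1336, 0.2).
Normal n = (Point A→Point B) × (Point A→Point C) = (97963.2, -10884.4, -274792).
So ∂z/∂x = −n_x/n_z = 0.35650 and ∂z/∂y = −n_y/n_z = −0.03961.
Unit vector along 215° is (sin 215°, cos 215°) = (-0.5736, -0.8192).
Slope in that direction = a·(-0.5736) + b·(-0.8192) = −0.17203.
Apparent dip = arctan|0.17203| = 9.8° (true dip is 19.7°, so apparent ≤ true as expected).

9.8°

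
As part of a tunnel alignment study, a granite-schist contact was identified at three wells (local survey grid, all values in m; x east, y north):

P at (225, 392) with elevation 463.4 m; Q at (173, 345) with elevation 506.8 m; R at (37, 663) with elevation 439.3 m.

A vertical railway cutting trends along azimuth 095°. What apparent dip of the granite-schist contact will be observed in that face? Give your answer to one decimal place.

Two edge vectors: P→Q = (-52, -47, 43.4), P→R = (-188, 271, -24.1).
Normal n = (P→Q) × (P→R) = (-10628.7, -9412.4, -22928).
So ∂z/∂x = −n_x/n_z = −0.46357 and ∂z/∂y = −n_y/n_z = −0.41052.
Unit vector along 095° is (sin 95°, cos 95°) = (0.9962, -0.0872).
Slope in that direction = a·(0.9962) + b·(-0.0872) = −0.42603.
Apparent dip = arctan|0.42603| = 23.1° (true dip is 31.8°, so apparent ≤ true as expected).

23.1°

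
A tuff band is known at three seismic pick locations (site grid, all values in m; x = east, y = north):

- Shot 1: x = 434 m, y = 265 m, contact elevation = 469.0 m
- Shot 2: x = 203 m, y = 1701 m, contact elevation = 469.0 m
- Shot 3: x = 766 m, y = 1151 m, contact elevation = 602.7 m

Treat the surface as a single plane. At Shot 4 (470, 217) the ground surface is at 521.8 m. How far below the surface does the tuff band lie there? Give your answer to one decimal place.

44.8 m

Let the plane be z = a·x + b·y + c.
Shot 2−Shot 1: −231a + 1436b = 0;  Shot 3−Shot 1: 332a + 886b = 133.7.
Solving gives a = 0.281755, b = 0.045324.
Then c = 469 − a·434 − b·265 = 334.71.
At (470, 217): z_contact = 132.43 + 9.84 + 334.71 = 476.97 m.
Depth below ground = 521.8 − 476.97 = 44.8 m.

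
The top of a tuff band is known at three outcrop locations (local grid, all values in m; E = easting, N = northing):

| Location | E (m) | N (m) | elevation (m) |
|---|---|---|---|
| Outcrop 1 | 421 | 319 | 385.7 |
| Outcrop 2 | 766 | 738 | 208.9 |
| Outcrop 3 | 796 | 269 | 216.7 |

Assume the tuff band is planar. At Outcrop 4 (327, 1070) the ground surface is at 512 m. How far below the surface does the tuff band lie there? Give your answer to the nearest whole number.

Let the plane be z = a·E + b·N + c.
Outcrop 2−Outcrop 1: 345a + 419b = −176.8;  Outcrop 3−Outcrop 1: 375a − 50b = −169.
Solving gives a = −0.45678, b = −0.04585.
Then c = 385.7 − a·421 − b·319 = 592.63.
At (327, 1070): z_contact = −149.4 − 49.1 + 592.63 = 394.2 m.
Depth below ground = 512 − 394.2 = 118 m.

118 m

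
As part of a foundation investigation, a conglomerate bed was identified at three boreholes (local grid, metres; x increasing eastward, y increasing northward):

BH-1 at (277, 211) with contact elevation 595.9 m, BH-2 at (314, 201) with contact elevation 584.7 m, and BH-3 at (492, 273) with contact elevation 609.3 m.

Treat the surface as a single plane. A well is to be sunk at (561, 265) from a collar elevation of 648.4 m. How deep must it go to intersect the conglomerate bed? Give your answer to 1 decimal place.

53.0 m

Two edge vectors: BH-1→BH-2 = (37, -10, -11.2), BH-1→BH-3 = (215, 62, 13.4).
Normal n = (BH-1→BH-2) × (BH-1→BH-3) = (560.4, -2903.8, 4444).
So ∂z/∂x = −n_x/n_z = −0.12610 and ∂z/∂y = −n_y/n_z = 0.65342.
Intercept c from BH-1: 595.9 + 34.93 − 137.87 = 492.96.
At (561, 265): z_contact = −70.74 + 173.16 + 492.96 = 595.37 m.
Depth below ground = 648.4 − 595.37 = 53.0 m.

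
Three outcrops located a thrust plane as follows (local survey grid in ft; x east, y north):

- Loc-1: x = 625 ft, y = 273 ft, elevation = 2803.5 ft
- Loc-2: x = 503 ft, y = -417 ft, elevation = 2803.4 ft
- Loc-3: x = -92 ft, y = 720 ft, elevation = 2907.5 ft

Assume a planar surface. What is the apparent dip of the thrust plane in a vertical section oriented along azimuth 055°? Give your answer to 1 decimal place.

Two edge vectors: Loc-1→Loc-2 = (-122, -690, -0.1), Loc-1→Loc-3 = (-717, 447, 104).
Normal n = (Loc-1→Loc-2) × (Loc-1→Loc-3) = (-71715.3, 12759.7, -549264).
So ∂z/∂x = −n_x/n_z = −0.13057 and ∂z/∂y = −n_y/n_z = 0.02323.
Unit vector along 055° is (sin 55°, cos 55°) = (0.8192, 0.5736).
Slope in that direction = a·(0.8192) + b·(0.5736) = −0.09363.
Apparent dip = arctan|0.09363| = 5.3° (true dip is 7.6°, so apparent ≤ true as expected).

5.3°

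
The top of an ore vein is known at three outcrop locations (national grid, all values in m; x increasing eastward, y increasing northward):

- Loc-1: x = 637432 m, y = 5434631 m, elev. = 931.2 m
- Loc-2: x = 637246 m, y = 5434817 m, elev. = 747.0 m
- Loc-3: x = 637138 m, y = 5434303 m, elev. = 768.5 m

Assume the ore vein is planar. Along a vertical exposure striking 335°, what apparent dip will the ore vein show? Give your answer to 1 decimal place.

Let the plane be z = a·x + b·y + c.
Loc-2−Loc-1: −186a + 186b = −184.2;  Loc-3−Loc-1: −294a − 328b = −162.7.
Solving gives a = 0.78380, b = −0.20652.
Unit vector along 335° is (sin 335°, cos 335°) = (-0.4226, 0.9063).
Slope in that direction = a·(-0.4226) + b·(0.9063) = −0.51842.
Apparent dip = arctan|0.51842| = 27.4° (true dip is 39.0°, so apparent ≤ true as expected).

27.4°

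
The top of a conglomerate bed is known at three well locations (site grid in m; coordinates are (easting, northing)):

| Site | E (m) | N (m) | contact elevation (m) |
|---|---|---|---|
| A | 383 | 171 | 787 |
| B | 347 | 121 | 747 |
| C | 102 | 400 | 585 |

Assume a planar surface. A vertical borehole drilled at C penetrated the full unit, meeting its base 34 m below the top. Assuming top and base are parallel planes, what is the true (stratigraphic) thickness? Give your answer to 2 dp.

Let the plane be z = a·E + b·N + c.
B−A: −36a − 50b = −40;  C−A: −281a + 229b = −202.
Solving gives a = 0.86391, b = 0.17799.
|∇z| = √(a²+b²) = 0.88205, so dip δ = arctan(0.88205) = 41.41°.
True thickness = vertical thickness × cos δ = 34 × cos 41.41° = 25.50 m.

25.50 m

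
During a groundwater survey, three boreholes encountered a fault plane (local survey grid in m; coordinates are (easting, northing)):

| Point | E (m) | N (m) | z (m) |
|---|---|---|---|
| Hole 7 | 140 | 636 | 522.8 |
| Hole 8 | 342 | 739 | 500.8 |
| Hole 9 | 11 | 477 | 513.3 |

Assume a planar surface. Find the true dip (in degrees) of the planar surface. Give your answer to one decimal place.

19.1°

Two edge vectors: Hole 7→Hole 8 = (202, 103, -22), Hole 7→Hole 9 = (-129, -159, -9.5).
Normal n = (Hole 7→Hole 8) × (Hole 7→Hole 9) = (-4476.5, 4757, -18831).
So ∂z/∂E = −n_x/n_z = −0.23772 and ∂z/∂N = −n_y/n_z = 0.25262.
Gradient magnitude |∇z| = √(a² + b²) = √(0.05651 + 0.06381) = 0.34688.
True dip = arctan(0.34688) = 19.1°, dipping toward SE (azimuth ≈ 137°).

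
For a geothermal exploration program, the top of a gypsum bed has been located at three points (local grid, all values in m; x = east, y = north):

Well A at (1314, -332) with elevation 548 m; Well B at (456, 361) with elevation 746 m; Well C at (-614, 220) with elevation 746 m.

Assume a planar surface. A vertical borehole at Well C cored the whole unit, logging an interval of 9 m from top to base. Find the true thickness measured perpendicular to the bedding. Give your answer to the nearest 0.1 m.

8.7 m

Two edge vectors: Well A→Well B = (-858, 693, 198), Well A→Well C = (-1928, 552, 198).
Normal n = (Well A→Well B) × (Well A→Well C) = (27918, -211860, 862488).
So ∂z/∂x = −n_x/n_z = −0.03237 and ∂z/∂y = −n_y/n_z = 0.24564.
|∇z| = √(a²+b²) = 0.24776, so dip δ = arctan(0.24776) = 13.92°.
True thickness = vertical thickness × cos δ = 9 × cos 13.92° = 8.7 m.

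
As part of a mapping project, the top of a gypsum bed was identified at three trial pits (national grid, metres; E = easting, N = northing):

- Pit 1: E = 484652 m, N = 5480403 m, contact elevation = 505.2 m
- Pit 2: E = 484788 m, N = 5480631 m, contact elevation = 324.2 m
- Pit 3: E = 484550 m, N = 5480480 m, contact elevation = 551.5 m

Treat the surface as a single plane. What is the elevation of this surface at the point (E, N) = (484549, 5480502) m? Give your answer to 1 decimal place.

Let the plane be z = a·E + b·N + c.
Pit 2−Pit 1: 136a + 228b = −181;  Pit 3−Pit 1: −102a + 77b = 46.3.
Solving gives a = −0.726203748, b = −0.360685484.
Then c = 505.2 − a·484652 − b·5480403 = 2329163.11.
At (484549, 5480502): z = −351881.3 − 1976737.5 + 2329163.11 = 544.3 m.

544.3 m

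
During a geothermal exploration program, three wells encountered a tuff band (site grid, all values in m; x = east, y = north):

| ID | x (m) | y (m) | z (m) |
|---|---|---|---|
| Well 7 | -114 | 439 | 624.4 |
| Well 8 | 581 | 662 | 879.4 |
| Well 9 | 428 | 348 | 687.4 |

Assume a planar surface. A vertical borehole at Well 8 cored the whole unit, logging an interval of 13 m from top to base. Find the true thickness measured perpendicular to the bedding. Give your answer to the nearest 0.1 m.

Let the plane be z = a·x + b·y + c.
Well 8−Well 7: 695a + 223b = 255;  Well 9−Well 7: 542a − 91b = 63.
Solving gives a = 0.20235, b = 0.51287.
|∇z| = √(a²+b²) = 0.55134, so dip δ = arctan(0.55134) = 28.87°.
True thickness = vertical thickness × cos δ = 13 × cos 28.87° = 11.4 m.

11.4 m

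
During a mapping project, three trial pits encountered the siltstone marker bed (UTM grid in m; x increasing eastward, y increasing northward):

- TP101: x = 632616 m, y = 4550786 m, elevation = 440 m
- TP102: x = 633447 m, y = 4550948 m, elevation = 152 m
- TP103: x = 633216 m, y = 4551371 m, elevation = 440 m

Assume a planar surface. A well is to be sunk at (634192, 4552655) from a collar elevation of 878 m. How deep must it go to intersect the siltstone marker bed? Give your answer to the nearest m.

Two edge vectors: TP101→TP102 = (831, 162, -288), TP101→TP103 = (600, 585, 0).
Normal n = (TP101→TP102) × (TP101→TP103) = (168480, -172800, 388935).
So ∂z/∂x = −n_x/n_z = −0.43318292 and ∂z/∂y = −n_y/n_z = 0.44429018.
Intercept c from TP101: 440 + 274038.45 − 2021869.52 = −1747391.07.
At (634192, 4552655): z_contact = −274721.1 + 2022699.9 − 1747391.07 = 587.7 m.
Depth below ground = 878 − 587.7 = 290 m.

290 m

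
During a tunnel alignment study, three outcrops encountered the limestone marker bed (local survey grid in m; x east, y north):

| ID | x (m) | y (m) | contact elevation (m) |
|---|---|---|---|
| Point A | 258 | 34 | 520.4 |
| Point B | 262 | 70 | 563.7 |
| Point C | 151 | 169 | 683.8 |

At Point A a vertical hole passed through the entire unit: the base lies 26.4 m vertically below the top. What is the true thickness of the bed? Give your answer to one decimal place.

Let the plane be z = a·x + b·y + c.
Point B−Point A: 4a + 36b = 43.3;  Point C−Point A: −107a + 135b = 163.4.
Solving gives a = −0.00840, b = 1.20371.
|∇z| = √(a²+b²) = 1.20374, so dip δ = arctan(1.20374) = 50.28°.
True thickness = vertical thickness × cos δ = 26.4 × cos 50.28° = 16.9 m.

16.9 m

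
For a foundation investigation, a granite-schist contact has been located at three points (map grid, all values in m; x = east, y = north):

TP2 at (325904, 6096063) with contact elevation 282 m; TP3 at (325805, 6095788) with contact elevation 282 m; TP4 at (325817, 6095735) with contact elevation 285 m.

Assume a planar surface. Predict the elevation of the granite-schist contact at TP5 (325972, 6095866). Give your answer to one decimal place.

Let the plane be z = a·x + b·y + c.
TP3−TP2: −99a − 275b = 0;  TP4−TP2: −87a − 328b = 3.
Solving gives a = 0.096525097, b = −0.034749035.
Then c = 282 − a·325904 − b·6096063 = 180656.39.
At (325972, 6095866): z = 31464.5 − 211825.5 + 180656.39 = 295.4 m.

295.4 m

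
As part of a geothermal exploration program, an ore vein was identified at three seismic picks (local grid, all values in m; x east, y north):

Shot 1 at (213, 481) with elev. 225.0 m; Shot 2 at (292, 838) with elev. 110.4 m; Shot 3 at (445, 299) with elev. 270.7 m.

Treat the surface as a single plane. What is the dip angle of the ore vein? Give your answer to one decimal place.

Let the plane be z = a·x + b·y + c.
Shot 2−Shot 1: 79a + 357b = −114.6;  Shot 3−Shot 1: 232a − 182b = 45.7.
Solving gives a = −0.04673, b = −0.31067.
Gradient magnitude |∇z| = √(a² + b²) = √(0.00218 + 0.09651) = 0.31416.
True dip = arctan(0.31416) = 17.4°, dipping toward N (azimuth ≈ 009°).

17.4°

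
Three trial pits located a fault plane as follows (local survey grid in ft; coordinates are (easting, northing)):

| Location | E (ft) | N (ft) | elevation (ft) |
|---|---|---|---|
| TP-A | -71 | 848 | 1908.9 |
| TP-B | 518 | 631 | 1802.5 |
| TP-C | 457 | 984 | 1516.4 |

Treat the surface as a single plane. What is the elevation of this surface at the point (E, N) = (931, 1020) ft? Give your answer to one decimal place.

1241.4 ft

Two edge vectors: TP-A→TP-B = (589, -217, -106.4), TP-A→TP-C = (528, 136, -392.5).
Normal n = (TP-A→TP-B) × (TP-A→TP-C) = (99642.9, 175003.3, 194680).
So ∂z/∂E = −n_x/n_z = −0.511829 and ∂z/∂N = −n_y/n_z = −0.898928.
Intercept c from TP-A: 1908.9 − 36.34 + 762.29 = 2634.85.
At (931, 1020): z = −476.5 − 916.9 + 2634.85 = 1241.4 ft.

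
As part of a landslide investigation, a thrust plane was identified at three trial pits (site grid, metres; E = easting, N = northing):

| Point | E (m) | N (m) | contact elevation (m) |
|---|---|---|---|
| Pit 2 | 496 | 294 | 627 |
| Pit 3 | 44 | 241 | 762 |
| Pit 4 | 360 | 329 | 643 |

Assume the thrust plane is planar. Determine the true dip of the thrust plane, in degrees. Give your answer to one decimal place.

28.4°

Let the plane be z = a·E + b·N + c.
Pit 3−Pit 2: −452a − 53b = 135;  Pit 4−Pit 2: −136a + 35b = 16.
Solving gives a = −0.24201, b = −0.48324.
Gradient magnitude |∇z| = √(a² + b²) = √(0.05857 + 0.23352) = 0.54045.
True dip = arctan(0.54045) = 28.4°, dipping toward NNE (azimuth ≈ 027°).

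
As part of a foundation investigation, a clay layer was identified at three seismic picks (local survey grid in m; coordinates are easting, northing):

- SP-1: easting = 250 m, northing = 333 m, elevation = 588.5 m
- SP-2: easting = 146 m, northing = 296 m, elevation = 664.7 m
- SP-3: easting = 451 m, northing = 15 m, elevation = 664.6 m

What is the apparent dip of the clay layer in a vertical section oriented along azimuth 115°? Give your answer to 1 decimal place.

13.3°

Let the plane be z = a·easting + b·northing + c.
SP-2−SP-1: −104a − 37b = 76.2;  SP-3−SP-1: 201a − 318b = 76.1.
Solving gives a = −0.52867, b = −0.57347.
Unit vector along 115° is (sin 115°, cos 115°) = (0.9063, -0.4226).
Slope in that direction = a·(0.9063) + b·(-0.4226) = −0.23678.
Apparent dip = arctan|0.23678| = 13.3° (true dip is 38.0°, so apparent ≤ true as expected).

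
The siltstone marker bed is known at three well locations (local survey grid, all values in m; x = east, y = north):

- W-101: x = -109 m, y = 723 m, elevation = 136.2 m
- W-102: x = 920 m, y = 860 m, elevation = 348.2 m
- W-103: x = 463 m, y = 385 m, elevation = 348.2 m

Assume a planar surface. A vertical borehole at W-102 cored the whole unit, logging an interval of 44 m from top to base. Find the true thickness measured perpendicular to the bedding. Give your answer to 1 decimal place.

Two edge vectors: W-101→W-102 = (1029, 137, 212), W-101→W-103 = (572, -338, 212).
Normal n = (W-101→W-102) × (W-101→W-103) = (100700, -96884, -426166).
So ∂z/∂x = −n_x/n_z = 0.23629 and ∂z/∂y = −n_y/n_z = −0.22734.
|∇z| = √(a²+b²) = 0.32790, so dip δ = arctan(0.32790) = 18.15°.
True thickness = vertical thickness × cos δ = 44 × cos 18.15° = 41.8 m.

41.8 m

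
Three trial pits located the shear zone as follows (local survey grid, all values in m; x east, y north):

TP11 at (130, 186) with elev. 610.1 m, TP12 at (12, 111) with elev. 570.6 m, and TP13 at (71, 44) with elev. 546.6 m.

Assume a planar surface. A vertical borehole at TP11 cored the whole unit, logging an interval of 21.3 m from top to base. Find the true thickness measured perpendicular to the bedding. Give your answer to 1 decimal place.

Two edge vectors: TP11→TP12 = (-118, -75, -39.5), TP11→TP13 = (-59, -142, -63.5).
Normal n = (TP11→TP12) × (TP11→TP13) = (-846.5, -5162.5, 12331).
So ∂z/∂x = −n_x/n_z = 0.06865 and ∂z/∂y = −n_y/n_z = 0.41866.
|∇z| = √(a²+b²) = 0.42425, so dip δ = arctan(0.42425) = 22.99°.
True thickness = vertical thickness × cos δ = 21.3 × cos 22.99° = 19.6 m.

19.6 m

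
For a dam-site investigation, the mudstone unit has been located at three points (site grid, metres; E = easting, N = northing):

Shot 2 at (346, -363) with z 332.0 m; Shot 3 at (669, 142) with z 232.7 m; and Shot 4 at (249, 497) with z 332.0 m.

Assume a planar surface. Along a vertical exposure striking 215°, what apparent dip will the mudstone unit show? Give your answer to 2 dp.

Let the plane be z = a·E + b·N + c.
Shot 3−Shot 2: 323a + 505b = −99.3;  Shot 4−Shot 2: −97a + 860b = 0.
Solving gives a = −0.26134, b = −0.02948.
Unit vector along 215° is (sin 215°, cos 215°) = (-0.5736, -0.8192).
Slope in that direction = a·(-0.5736) + b·(-0.8192) = 0.17405.
Apparent dip = arctan|0.17405| = 9.87° (true dip is 14.7°, so apparent ≤ true as expected).

9.87°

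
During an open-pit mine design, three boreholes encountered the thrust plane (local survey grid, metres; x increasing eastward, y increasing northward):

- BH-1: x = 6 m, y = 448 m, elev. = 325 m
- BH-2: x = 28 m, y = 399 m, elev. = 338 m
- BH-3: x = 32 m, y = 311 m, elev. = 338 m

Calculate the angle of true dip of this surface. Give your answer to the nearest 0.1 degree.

Let the plane be z = a·x + b·y + c.
BH-2−BH-1: 22a − 49b = 13;  BH-3−BH-1: 26a − 137b = 13.
Solving gives a = 0.65747, b = 0.02989.
Gradient magnitude |∇z| = √(a² + b²) = √(0.43227 + 0.00089) = 0.65815.
True dip = arctan(0.65815) = 33.4°, dipping toward W (azimuth ≈ 267°).

33.4°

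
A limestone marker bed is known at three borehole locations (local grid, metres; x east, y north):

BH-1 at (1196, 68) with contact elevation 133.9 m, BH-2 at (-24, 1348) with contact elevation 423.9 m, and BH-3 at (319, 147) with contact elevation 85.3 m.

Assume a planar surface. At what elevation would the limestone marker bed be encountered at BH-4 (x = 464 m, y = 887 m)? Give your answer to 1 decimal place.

Let the plane be z = a·x + b·y + c.
BH-2−BH-1: −1220a + 1280b = 290;  BH-3−BH-1: −877a + 79b = −48.6.
Solving gives a = 0.082946, b = 0.305621.
Then c = 133.9 − a·1196 − b·68 = 13.91.
At (464, 887): z = 38.5 + 271.1 + 13.91 = 323.5 m.

323.5 m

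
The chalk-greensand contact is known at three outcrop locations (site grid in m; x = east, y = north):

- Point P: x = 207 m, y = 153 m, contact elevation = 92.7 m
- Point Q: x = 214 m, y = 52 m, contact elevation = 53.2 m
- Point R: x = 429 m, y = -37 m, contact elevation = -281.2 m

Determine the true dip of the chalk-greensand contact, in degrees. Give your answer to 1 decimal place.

55.7°

Let the plane be z = a·x + b·y + c.
Point Q−Point P: 7a − 101b = −39.5;  Point R−Point P: 222a − 190b = −373.9.
Solving gives a = −1.43462, b = 0.29166.
Gradient magnitude |∇z| = √(a² + b²) = √(2.05812 + 0.08507) = 1.46396.
True dip = arctan(1.46396) = 55.7°, dipping toward ESE (azimuth ≈ 101°).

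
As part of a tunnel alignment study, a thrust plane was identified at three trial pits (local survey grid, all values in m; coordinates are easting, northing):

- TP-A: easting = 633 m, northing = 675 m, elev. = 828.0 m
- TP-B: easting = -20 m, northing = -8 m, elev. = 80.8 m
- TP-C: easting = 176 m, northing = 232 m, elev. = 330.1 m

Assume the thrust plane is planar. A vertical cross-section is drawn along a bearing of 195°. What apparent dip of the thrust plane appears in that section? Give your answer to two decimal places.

38.43°

Two edge vectors: TP-A→TP-B = (-653, -683, -747.2), TP-A→TP-C = (-457, -443, -497.9).
Normal n = (TP-A→TP-B) × (TP-A→TP-C) = (9056.1, 16341.7, -22852).
So ∂z/∂easting = −n_x/n_z = 0.39629 and ∂z/∂northing = −n_y/n_z = 0.71511.
Unit vector along 195° is (sin 195°, cos 195°) = (-0.2588, -0.9659).
Slope in that direction = a·(-0.2588) + b·(-0.9659) = −0.79331.
Apparent dip = arctan|0.79331| = 38.43° (true dip is 39.3°, so apparent ≤ true as expected).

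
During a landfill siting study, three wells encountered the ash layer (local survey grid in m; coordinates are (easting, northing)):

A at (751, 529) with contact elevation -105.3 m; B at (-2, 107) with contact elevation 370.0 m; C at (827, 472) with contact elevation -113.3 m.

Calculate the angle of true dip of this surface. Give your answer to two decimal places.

29.73°

Two edge vectors: A→B = (-753, -422, 475.3), A→C = (76, -57, -8).
Normal n = (A→B) × (A→C) = (30468.1, 30098.8, 74993).
So ∂z/∂E = −n_x/n_z = −0.40628 and ∂z/∂N = −n_y/n_z = −0.40135.
Gradient magnitude |∇z| = √(a² + b²) = √(0.16506 + 0.16109) = 0.57109.
True dip = arctan(0.57109) = 29.73°, dipping toward NE (azimuth ≈ 045°).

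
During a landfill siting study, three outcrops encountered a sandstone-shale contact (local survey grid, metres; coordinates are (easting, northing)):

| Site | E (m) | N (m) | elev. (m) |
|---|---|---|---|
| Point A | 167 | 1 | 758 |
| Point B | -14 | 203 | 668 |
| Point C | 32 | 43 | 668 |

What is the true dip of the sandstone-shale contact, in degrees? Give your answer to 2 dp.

Two edge vectors: Point A→Point B = (-181, 202, -90), Point A→Point C = (-135, 42, -90).
Normal n = (Point A→Point B) × (Point A→Point C) = (-14400, -4140, 19668).
So ∂z/∂E = −n_x/n_z = 0.73215 and ∂z/∂N = −n_y/n_z = 0.21049.
Gradient magnitude |∇z| = √(a² + b²) = √(0.53605 + 0.04431) = 0.76181.
True dip = arctan(0.76181) = 37.30°, dipping toward WSW (azimuth ≈ 254°).

37.30°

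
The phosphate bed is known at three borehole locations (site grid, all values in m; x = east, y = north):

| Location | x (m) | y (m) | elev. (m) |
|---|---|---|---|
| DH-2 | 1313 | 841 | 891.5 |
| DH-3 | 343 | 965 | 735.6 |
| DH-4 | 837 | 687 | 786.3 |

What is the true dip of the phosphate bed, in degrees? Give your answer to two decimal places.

Two edge vectors: DH-2→DH-3 = (-970, 124, -155.9), DH-2→DH-4 = (-476, -154, -105.2).
Normal n = (DH-2→DH-3) × (DH-2→DH-4) = (-37053.4, -27835.6, 208404).
So ∂z/∂x = −n_x/n_z = 0.17780 and ∂z/∂y = −n_y/n_z = 0.13357.
Gradient magnitude |∇z| = √(a² + b²) = √(0.03161 + 0.01784) = 0.22238.
True dip = arctan(0.22238) = 12.54°, dipping toward SW (azimuth ≈ 233°).

12.54°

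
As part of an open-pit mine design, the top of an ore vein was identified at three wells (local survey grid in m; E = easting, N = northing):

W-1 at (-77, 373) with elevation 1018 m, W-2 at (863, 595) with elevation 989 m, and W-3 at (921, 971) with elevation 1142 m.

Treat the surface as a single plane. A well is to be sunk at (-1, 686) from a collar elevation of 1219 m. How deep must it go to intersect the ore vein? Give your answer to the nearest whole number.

Two edge vectors: W-1→W-2 = (940, 222, -29), W-1→W-3 = (998, 598, 124).
Normal n = (W-1→W-2) × (W-1→W-3) = (44870, -145502, 340564).
So ∂z/∂E = −n_x/n_z = −0.13175 and ∂z/∂N = −n_y/n_z = 0.42724.
Intercept c from W-1: 1018 − 10.14 − 159.36 = 848.50.
At (-1, 686): z_contact = 0.1 + 293.1 + 848.50 = 1141.7 m.
Depth below ground = 1219 − 1141.7 = 77 m.

77 m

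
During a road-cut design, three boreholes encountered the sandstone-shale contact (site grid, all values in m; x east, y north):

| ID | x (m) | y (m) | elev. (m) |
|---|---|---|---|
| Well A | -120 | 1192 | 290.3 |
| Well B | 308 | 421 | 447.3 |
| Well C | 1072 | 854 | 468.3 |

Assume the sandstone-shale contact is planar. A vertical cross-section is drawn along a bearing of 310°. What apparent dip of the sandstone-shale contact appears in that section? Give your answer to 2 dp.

Two edge vectors: Well A→Well B = (428, -771, 157), Well A→Well C = (1192, -338, 178).
Normal n = (Well A→Well B) × (Well A→Well C) = (-84172, 110960, 774368).
So ∂z/∂x = −n_x/n_z = 0.10870 and ∂z/∂y = −n_y/n_z = −0.14329.
Unit vector along 310° is (sin 310°, cos 310°) = (-0.7660, 0.6428).
Slope in that direction = a·(-0.7660) + b·(0.6428) = −0.17537.
Apparent dip = arctan|0.17537| = 9.95° (true dip is 10.2°, so apparent ≤ true as expected).

9.95°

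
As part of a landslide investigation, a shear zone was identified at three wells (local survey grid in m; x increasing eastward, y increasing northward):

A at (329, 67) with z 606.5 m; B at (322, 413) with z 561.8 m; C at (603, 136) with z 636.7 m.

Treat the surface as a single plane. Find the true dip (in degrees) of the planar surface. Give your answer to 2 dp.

10.76°

Two edge vectors: A→B = (-7, 346, -44.7), A→C = (274, 69, 30.2).
Normal n = (A→B) × (A→C) = (13533.5, -12036.4, -95287).
So ∂z/∂x = −n_x/n_z = 0.14203 and ∂z/∂y = −n_y/n_z = −0.12632.
Gradient magnitude |∇z| = √(a² + b²) = √(0.02017 + 0.01596) = 0.19007.
True dip = arctan(0.19007) = 10.76°, dipping toward NW (azimuth ≈ 312°).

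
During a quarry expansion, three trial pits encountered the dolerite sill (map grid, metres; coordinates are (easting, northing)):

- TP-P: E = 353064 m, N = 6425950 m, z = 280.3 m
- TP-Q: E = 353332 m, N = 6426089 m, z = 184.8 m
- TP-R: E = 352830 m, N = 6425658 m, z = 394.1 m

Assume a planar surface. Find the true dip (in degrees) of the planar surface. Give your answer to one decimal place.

Let the plane be z = a·E + b·N + c.
TP-Q−TP-P: 268a + 139b = −95.5;  TP-R−TP-P: −234a − 292b = 113.8.
Solving gives a = −0.26389, b = −0.17825.
Gradient magnitude |∇z| = √(a² + b²) = √(0.06964 + 0.03177) = 0.31845.
True dip = arctan(0.31845) = 17.7°, dipping toward NE (azimuth ≈ 056°).

17.7°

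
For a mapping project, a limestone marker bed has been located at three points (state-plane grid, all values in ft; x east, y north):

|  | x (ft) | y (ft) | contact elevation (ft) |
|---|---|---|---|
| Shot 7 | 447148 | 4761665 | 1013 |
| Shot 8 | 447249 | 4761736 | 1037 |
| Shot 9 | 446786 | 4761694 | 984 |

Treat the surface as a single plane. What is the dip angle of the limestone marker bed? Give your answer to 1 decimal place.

Two edge vectors: Shot 7→Shot 8 = (101, 71, 24), Shot 7→Shot 9 = (-362, 29, -29).
Normal n = (Shot 7→Shot 8) × (Shot 7→Shot 9) = (-2755, -5759, 28631).
So ∂z/∂x = −n_x/n_z = 0.09622 and ∂z/∂y = −n_y/n_z = 0.20115.
Gradient magnitude |∇z| = √(a² + b²) = √(0.00926 + 0.04046) = 0.22298.
True dip = arctan(0.22298) = 12.6°, dipping toward SSW (azimuth ≈ 206°).

12.6°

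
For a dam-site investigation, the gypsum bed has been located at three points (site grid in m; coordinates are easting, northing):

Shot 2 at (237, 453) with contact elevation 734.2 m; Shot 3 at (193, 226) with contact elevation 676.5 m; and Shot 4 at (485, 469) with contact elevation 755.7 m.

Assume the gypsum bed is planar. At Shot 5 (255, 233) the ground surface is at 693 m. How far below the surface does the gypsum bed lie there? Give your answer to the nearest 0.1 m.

10.4 m

Let the plane be z = a·easting + b·northing + c.
Shot 3−Shot 2: −44a − 227b = −57.7;  Shot 4−Shot 2: 248a + 16b = 21.5.
Solving gives a = 0.07118, b = 0.24039.
Then c = 734.2 − a·237 − b·453 = 608.43.
At (255, 233): z_contact = 18.15 + 56.01 + 608.43 = 682.60 m.
Depth below ground = 693 − 682.60 = 10.4 m.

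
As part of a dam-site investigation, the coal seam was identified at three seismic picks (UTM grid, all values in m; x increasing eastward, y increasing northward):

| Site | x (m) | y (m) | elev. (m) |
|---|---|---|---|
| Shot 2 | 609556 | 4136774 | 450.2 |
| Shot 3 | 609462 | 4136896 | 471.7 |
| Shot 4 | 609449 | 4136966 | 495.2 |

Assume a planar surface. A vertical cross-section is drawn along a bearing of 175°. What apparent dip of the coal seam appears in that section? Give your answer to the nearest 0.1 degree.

19.9°

Two edge vectors: Shot 2→Shot 3 = (-94, 122, 21.5), Shot 2→Shot 4 = (-107, 192, 45).
Normal n = (Shot 2→Shot 3) × (Shot 2→Shot 4) = (1362, 1929.5, -4994).
So ∂z/∂x = −n_x/n_z = 0.27273 and ∂z/∂y = −n_y/n_z = 0.38636.
Unit vector along 175° is (sin 175°, cos 175°) = (0.0872, -0.9962).
Slope in that direction = a·(0.0872) + b·(-0.9962) = −0.36112.
Apparent dip = arctan|0.36112| = 19.9° (true dip is 25.3°, so apparent ≤ true as expected).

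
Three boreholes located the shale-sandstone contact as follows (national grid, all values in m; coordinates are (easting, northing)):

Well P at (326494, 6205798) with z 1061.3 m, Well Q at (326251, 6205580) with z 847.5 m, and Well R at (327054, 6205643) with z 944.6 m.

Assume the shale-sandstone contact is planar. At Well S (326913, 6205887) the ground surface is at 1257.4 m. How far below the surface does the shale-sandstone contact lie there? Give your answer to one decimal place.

93.4 m

Two edge vectors: Well P→Well Q = (-243, -218, -213.8), Well P→Well R = (560, -155, -116.7).
Normal n = (Well P→Well Q) × (Well P→Well R) = (-7698.4, -148086.1, 159745).
So ∂z/∂E = −n_x/n_z = 0.048191806 and ∂z/∂N = −n_y/n_z = 0.927015556.
Intercept c from Well P: 1061.3 − 15734.34 − 5752871.28 = −5767544.32.
At (326913, 6205887): z_contact = 15754.53 + 5752953.79 − 5767544.32 = 1164.00 m.
Depth below ground = 1257.4 − 1164.00 = 93.4 m.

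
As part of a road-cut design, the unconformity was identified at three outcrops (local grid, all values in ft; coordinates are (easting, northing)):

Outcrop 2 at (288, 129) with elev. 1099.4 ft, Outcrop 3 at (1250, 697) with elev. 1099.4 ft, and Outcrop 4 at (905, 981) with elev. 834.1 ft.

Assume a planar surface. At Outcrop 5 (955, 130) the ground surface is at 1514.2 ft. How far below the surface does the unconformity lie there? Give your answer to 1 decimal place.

201.1 ft

Let the plane be z = a·E + b·N + c.
Outcrop 3−Outcrop 2: 962a + 568b = 0;  Outcrop 4−Outcrop 2: 617a + 852b = −265.3.
Solving gives a = 0.321186, b = −0.543981.
Then c = 1099.4 − a·288 − b·129 = 1077.07.
At (955, 130): z_contact = 306.73 − 70.72 + 1077.07 = 1313.09 ft.
Depth below ground = 1514.2 − 1313.09 = 201.1 ft.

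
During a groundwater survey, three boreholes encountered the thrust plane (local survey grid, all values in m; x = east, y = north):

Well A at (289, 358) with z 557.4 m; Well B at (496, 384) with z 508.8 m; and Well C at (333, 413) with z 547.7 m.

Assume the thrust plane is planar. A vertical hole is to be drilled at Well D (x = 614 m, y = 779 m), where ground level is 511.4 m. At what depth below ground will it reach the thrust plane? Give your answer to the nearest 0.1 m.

25.5 m

Two edge vectors: Well A→Well B = (207, 26, -48.6), Well A→Well C = (44, 55, -9.7).
Normal n = (Well A→Well B) × (Well A→Well C) = (2420.8, -130.5, 10241).
So ∂z/∂x = −n_x/n_z = −0.23638 and ∂z/∂y = −n_y/n_z = 0.01274.
Intercept c from Well A: 557.4 + 68.31 − 4.56 = 621.15.
At (614, 779): z_contact = −145.14 + 9.93 + 621.15 = 485.94 m.
Depth below ground = 511.4 − 485.94 = 25.5 m.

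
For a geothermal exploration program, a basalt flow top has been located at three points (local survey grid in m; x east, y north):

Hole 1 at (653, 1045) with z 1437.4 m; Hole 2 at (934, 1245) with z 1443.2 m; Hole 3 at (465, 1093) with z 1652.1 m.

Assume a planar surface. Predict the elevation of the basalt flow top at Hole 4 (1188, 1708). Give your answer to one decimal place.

Let the plane be z = a·x + b·y + c.
Hole 2−Hole 1: 281a + 200b = 5.8;  Hole 3−Hole 1: −188a + 48b = 214.7.
Solving gives a = −0.835061, b = 1.202261.
Then c = 1437.4 − a·653 − b·1045 = 726.33.
At (1188, 1708): z = −992.1 + 2053.5 + 726.33 = 1787.7 m.

1787.7 m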